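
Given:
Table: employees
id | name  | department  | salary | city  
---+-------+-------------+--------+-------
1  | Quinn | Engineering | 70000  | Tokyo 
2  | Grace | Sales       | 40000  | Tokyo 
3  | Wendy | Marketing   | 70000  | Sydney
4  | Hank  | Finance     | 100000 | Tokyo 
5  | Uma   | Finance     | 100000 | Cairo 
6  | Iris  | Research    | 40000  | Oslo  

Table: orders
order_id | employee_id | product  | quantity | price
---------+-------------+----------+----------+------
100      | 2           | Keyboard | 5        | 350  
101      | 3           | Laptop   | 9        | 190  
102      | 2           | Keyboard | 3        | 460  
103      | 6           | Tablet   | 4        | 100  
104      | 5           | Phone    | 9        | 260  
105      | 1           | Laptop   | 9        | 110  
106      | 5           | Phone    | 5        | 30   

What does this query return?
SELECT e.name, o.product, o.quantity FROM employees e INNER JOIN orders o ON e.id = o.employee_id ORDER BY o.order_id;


Joining employees.id = orders.employee_id:
  employee Grace (id=2) -> order Keyboard
  employee Wendy (id=3) -> order Laptop
  employee Grace (id=2) -> order Keyboard
  employee Iris (id=6) -> order Tablet
  employee Uma (id=5) -> order Phone
  employee Quinn (id=1) -> order Laptop
  employee Uma (id=5) -> order Phone


7 rows:
Grace, Keyboard, 5
Wendy, Laptop, 9
Grace, Keyboard, 3
Iris, Tablet, 4
Uma, Phone, 9
Quinn, Laptop, 9
Uma, Phone, 5


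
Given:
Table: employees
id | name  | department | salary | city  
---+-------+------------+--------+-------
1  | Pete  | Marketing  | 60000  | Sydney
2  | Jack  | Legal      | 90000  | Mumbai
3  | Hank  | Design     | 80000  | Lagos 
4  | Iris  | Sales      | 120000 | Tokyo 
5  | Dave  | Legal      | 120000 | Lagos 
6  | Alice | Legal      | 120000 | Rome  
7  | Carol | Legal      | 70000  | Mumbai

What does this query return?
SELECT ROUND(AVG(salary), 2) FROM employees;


SUM(salary) = 660000
COUNT = 7
ROUND(AVG, 2) = ROUND(660000 / 7, 2) = 94285.71

94285.71


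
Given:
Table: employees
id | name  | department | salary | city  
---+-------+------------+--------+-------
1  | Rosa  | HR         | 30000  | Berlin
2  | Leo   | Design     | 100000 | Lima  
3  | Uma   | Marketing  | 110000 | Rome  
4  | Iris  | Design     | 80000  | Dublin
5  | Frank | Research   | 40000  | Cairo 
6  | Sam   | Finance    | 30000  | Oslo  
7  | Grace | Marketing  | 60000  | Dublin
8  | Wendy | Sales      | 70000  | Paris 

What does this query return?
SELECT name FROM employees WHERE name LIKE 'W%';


LIKE 'W%' matches names starting with 'W'
Matching: 1

1 rows:
Wendy


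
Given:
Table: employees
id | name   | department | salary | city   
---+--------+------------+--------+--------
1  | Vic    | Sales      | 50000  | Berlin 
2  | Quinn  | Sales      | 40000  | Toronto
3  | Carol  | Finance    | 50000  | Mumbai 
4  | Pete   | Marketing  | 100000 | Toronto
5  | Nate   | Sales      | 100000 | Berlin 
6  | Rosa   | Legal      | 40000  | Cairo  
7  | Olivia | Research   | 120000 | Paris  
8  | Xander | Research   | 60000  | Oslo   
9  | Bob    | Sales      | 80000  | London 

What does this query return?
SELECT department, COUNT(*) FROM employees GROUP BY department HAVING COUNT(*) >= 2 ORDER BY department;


Groups with count >= 2:
  Research: 2 -> PASS
  Sales: 4 -> PASS
  Finance: 1 -> filtered out
  Legal: 1 -> filtered out
  Marketing: 1 -> filtered out


2 groups:
Research, 2
Sales, 4


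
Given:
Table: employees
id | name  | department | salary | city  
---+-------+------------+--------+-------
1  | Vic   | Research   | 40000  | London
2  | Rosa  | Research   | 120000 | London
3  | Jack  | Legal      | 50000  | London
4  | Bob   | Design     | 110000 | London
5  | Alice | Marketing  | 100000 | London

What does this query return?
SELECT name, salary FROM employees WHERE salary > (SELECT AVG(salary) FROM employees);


Subquery: AVG(salary) = 84000.0
Filtering: salary > 84000.0
  Rosa (120000) -> MATCH
  Bob (110000) -> MATCH
  Alice (100000) -> MATCH


3 rows:
Rosa, 120000
Bob, 110000
Alice, 100000


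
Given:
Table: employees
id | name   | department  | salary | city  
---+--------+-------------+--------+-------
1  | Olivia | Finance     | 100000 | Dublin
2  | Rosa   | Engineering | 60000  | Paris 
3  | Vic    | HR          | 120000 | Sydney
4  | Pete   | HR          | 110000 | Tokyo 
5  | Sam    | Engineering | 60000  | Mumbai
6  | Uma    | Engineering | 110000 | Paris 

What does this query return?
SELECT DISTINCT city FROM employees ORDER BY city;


All 'city' values (row order): Dublin, Paris, Sydney, Tokyo, Mumbai, Paris
Removing duplicates leaves 5 unique value(s).

5 values:
Dublin
Mumbai
Paris
Sydney
Tokyo


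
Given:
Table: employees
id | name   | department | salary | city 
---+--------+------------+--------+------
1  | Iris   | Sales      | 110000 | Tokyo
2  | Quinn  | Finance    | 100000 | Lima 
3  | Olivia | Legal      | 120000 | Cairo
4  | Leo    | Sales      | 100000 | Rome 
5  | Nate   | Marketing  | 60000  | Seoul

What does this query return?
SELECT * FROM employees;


SELECT * returns all 5 rows with all columns

5 rows:
1, Iris, Sales, 110000, Tokyo
2, Quinn, Finance, 100000, Lima
3, Olivia, Legal, 120000, Cairo
4, Leo, Sales, 100000, Rome
5, Nate, Marketing, 60000, Seoul


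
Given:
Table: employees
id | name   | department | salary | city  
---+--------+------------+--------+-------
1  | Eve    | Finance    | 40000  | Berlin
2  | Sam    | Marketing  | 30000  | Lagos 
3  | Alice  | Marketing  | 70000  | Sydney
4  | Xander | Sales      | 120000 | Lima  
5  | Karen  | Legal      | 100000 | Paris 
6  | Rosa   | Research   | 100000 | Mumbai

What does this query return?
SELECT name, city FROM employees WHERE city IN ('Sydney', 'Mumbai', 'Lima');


Filtering: city IN ('Sydney', 'Mumbai', 'Lima')
Matching: 3 rows

3 rows:
Alice, Sydney
Xander, Lima
Rosa, Mumbai


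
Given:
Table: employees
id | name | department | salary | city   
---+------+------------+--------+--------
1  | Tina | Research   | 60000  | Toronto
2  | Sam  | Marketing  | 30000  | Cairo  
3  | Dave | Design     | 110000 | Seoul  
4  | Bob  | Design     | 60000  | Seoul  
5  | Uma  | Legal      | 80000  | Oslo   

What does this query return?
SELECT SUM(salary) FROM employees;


SUM(salary) = 60000 + 30000 + 110000 + 60000 + 80000 = 340000

340000


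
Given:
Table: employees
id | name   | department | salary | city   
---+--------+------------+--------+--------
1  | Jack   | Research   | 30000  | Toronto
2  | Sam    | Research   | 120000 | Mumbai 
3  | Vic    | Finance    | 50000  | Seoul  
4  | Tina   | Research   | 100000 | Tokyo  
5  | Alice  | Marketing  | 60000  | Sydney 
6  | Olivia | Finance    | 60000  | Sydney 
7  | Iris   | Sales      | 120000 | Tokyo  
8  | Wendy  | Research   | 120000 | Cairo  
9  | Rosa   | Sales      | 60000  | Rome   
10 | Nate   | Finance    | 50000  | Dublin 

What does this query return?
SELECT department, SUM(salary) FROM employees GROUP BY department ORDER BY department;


Summing salary within each department:
  Finance: 50000 + 60000 + 50000 = 160000
  Marketing: 60000 = 60000
  Research: 30000 + 120000 + 100000 + 120000 = 370000
  Sales: 120000 + 60000 = 180000


4 groups:
Finance, 160000
Marketing, 60000
Research, 370000
Sales, 180000


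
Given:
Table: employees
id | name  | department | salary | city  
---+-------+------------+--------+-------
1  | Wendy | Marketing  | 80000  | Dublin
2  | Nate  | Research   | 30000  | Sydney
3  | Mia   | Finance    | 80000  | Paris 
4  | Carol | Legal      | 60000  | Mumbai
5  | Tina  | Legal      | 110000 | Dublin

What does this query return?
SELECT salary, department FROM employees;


Projecting columns: salary, department

5 rows:
80000, Marketing
30000, Research
80000, Finance
60000, Legal
110000, Legal


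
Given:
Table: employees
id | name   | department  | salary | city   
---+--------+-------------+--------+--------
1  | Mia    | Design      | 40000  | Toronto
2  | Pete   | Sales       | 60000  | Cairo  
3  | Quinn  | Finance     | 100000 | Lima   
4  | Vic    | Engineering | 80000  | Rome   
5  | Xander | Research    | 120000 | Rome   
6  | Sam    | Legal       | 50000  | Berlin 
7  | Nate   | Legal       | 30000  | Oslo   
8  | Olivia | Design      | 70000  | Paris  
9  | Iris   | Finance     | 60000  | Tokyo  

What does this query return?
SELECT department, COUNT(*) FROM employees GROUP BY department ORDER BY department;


Assigning each row to its department group:
  Mia -> Design
  Pete -> Sales
  Quinn -> Finance
  Vic -> Engineering
  Xander -> Research
  Sam -> Legal
  Nate -> Legal
  Olivia -> Design
  Iris -> Finance


6 groups:
Design, 2
Engineering, 1
Finance, 2
Legal, 2
Research, 1
Sales, 1


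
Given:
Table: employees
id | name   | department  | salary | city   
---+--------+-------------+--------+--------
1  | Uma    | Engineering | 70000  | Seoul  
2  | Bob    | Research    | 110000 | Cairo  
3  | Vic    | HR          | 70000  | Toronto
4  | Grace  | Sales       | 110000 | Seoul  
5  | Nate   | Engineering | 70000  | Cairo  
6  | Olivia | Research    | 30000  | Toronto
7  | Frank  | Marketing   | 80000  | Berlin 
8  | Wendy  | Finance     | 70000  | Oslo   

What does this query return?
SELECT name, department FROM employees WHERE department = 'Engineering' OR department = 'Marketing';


Filtering: department = 'Engineering' OR 'Marketing'
Matching: 3 rows

3 rows:
Uma, Engineering
Nate, Engineering
Frank, Marketing


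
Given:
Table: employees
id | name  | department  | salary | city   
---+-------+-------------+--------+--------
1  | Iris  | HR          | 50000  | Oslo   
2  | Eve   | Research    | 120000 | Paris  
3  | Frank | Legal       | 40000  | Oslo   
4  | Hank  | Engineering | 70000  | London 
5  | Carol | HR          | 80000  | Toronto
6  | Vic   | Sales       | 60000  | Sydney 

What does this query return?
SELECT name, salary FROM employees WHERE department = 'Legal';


Filtering: department = 'Legal'
Matching rows: 1

1 rows:
Frank, 40000


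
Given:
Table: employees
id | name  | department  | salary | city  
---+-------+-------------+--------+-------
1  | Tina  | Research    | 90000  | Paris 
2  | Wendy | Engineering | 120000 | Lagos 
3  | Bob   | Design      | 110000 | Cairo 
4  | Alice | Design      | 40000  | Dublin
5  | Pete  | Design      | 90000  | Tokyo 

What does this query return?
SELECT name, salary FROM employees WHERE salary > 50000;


Filtering: salary > 50000
Matching: 4 rows

4 rows:
Tina, 90000
Wendy, 120000
Bob, 110000
Pete, 90000


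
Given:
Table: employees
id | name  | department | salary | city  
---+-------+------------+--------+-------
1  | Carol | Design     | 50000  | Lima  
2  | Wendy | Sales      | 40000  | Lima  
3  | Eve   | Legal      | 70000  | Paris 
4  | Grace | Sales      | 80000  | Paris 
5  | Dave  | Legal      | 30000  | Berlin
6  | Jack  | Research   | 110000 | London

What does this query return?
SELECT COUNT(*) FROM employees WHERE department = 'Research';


Counting rows where department = 'Research'
  Jack -> MATCH


1


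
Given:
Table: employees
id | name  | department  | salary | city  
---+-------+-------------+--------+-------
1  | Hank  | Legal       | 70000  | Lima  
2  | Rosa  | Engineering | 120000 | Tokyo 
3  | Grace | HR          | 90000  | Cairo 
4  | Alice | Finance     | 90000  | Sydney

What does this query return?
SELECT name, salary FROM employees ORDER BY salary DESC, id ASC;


Sorting by salary DESC, then id ASC for ties

4 rows:
Rosa, 120000
Grace, 90000
Alice, 90000
Hank, 70000


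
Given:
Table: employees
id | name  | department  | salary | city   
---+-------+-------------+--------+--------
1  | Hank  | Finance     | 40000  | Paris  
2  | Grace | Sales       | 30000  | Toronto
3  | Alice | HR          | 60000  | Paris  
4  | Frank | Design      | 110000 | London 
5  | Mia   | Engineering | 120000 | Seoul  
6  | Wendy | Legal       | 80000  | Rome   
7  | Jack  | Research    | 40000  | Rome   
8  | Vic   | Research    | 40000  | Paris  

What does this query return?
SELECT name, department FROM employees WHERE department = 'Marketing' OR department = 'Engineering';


Filtering: department = 'Marketing' OR 'Engineering'
Matching: 1 rows

1 rows:
Mia, Engineering


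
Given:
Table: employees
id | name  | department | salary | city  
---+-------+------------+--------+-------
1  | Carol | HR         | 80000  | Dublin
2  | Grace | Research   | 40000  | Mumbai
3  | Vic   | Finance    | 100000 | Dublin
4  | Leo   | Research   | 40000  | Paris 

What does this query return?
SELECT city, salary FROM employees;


Projecting columns: city, salary

4 rows:
Dublin, 80000
Mumbai, 40000
Dublin, 100000
Paris, 40000


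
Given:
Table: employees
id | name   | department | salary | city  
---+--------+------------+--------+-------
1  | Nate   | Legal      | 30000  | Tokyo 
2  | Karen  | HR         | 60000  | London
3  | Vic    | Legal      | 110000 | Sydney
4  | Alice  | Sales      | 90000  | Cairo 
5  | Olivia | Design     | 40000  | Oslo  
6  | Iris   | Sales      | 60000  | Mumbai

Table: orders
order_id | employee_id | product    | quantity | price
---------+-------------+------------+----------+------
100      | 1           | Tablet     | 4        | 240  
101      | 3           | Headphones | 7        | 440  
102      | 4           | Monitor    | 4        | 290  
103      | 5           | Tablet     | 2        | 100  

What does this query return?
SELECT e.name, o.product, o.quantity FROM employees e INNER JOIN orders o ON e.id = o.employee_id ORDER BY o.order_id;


Joining employees.id = orders.employee_id:
  employee Nate (id=1) -> order Tablet
  employee Vic (id=3) -> order Headphones
  employee Alice (id=4) -> order Monitor
  employee Olivia (id=5) -> order Tablet


4 rows:
Nate, Tablet, 4
Vic, Headphones, 7
Alice, Monitor, 4
Olivia, Tablet, 2


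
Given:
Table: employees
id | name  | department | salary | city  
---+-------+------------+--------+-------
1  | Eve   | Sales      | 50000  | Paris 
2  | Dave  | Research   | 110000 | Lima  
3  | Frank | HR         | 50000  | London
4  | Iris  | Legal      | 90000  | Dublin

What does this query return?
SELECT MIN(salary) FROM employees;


Salaries: 50000, 110000, 50000, 90000
MIN = 50000

50000


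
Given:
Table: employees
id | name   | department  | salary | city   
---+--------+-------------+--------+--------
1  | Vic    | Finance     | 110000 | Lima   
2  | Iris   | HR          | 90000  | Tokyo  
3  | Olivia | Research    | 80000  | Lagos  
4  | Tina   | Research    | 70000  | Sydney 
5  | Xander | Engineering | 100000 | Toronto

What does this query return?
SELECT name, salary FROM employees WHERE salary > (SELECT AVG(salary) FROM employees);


Subquery: AVG(salary) = 90000.0
Filtering: salary > 90000.0
  Vic (110000) -> MATCH
  Xander (100000) -> MATCH


2 rows:
Vic, 110000
Xander, 100000


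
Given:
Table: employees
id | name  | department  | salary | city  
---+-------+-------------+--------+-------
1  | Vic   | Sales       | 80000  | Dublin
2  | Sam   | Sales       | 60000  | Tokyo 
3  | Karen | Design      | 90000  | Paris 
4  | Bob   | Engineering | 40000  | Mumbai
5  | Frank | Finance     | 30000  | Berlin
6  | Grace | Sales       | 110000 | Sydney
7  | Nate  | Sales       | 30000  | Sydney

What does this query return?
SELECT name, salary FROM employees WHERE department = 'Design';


Filtering: department = 'Design'
Matching rows: 1

1 rows:
Karen, 90000


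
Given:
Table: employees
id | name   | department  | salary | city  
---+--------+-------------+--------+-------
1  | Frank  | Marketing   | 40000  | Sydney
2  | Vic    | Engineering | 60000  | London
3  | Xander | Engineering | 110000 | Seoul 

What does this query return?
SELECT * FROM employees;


SELECT * returns all 3 rows with all columns

3 rows:
1, Frank, Marketing, 40000, Sydney
2, Vic, Engineering, 60000, London
3, Xander, Engineering, 110000, Seoul


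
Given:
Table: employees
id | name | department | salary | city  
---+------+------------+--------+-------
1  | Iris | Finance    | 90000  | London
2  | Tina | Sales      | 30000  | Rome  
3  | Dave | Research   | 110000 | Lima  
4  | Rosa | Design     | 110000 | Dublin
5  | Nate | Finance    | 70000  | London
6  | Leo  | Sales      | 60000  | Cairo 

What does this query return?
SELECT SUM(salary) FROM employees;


SUM(salary) = 90000 + 30000 + 110000 + 110000 + 70000 + 60000 = 470000

470000


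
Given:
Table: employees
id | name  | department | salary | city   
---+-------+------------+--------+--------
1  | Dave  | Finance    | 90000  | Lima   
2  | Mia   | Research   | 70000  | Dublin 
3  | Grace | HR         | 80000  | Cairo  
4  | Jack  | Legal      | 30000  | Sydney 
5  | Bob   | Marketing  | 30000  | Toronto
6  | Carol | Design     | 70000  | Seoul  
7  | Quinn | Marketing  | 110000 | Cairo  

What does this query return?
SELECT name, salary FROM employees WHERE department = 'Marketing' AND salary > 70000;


Filtering: department = 'Marketing' AND salary > 70000
Matching: 1 rows

1 rows:
Quinn, 110000


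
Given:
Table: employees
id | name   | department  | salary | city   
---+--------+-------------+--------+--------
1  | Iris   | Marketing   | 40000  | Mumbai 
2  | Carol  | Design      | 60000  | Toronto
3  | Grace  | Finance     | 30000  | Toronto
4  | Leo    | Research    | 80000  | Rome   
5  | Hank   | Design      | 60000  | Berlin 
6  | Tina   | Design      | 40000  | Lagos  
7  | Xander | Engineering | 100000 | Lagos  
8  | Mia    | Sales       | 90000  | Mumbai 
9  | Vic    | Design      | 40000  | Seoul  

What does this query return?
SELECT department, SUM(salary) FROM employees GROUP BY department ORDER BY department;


Summing salary within each department:
  Design: 60000 + 60000 + 40000 + 40000 = 200000
  Engineering: 100000 = 100000
  Finance: 30000 = 30000
  Marketing: 40000 = 40000
  Research: 80000 = 80000
  Sales: 90000 = 90000


6 groups:
Design, 200000
Engineering, 100000
Finance, 30000
Marketing, 40000
Research, 80000
Sales, 90000


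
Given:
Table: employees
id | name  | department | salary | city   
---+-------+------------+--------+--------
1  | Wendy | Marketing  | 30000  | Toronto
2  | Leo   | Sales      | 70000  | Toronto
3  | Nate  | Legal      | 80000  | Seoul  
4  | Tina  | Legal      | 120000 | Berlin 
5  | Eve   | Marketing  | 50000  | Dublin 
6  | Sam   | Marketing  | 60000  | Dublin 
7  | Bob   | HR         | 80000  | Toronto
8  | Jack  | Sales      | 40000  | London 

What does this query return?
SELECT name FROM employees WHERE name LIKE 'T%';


LIKE 'T%' matches names starting with 'T'
Matching: 1

1 rows:
Tina


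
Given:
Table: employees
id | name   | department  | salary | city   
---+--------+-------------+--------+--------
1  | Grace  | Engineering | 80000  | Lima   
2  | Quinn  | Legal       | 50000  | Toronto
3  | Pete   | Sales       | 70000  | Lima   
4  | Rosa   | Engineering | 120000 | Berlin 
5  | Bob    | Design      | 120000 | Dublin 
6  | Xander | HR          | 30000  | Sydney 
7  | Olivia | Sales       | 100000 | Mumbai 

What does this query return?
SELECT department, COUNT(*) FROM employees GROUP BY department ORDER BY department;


Assigning each row to its department group:
  Grace -> Engineering
  Quinn -> Legal
  Pete -> Sales
  Rosa -> Engineering
  Bob -> Design
  Xander -> HR
  Olivia -> Sales


5 groups:
Design, 1
Engineering, 2
HR, 1
Legal, 1
Sales, 2


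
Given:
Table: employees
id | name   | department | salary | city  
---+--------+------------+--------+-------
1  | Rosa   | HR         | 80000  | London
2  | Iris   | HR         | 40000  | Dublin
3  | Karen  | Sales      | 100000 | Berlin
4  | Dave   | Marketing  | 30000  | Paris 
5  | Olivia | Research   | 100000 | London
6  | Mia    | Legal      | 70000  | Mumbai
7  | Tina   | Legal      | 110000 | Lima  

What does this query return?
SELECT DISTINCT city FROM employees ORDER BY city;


All 'city' values (row order): London, Dublin, Berlin, Paris, London, Mumbai, Lima
Removing duplicates leaves 6 unique value(s).

6 values:
Berlin
Dublin
Lima
London
Mumbai
Paris


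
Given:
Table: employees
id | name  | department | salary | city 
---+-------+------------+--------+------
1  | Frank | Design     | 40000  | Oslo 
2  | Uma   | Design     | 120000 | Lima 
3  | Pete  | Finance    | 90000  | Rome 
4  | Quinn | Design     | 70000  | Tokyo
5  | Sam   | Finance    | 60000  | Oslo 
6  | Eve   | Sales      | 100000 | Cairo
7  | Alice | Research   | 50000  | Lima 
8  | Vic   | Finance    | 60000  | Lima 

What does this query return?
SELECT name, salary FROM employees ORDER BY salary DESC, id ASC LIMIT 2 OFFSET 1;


Sort by salary DESC (id ASC tiebreak), then skip 1 and take 2
Rows 2 through 3

2 rows:
Eve, 100000
Pete, 90000


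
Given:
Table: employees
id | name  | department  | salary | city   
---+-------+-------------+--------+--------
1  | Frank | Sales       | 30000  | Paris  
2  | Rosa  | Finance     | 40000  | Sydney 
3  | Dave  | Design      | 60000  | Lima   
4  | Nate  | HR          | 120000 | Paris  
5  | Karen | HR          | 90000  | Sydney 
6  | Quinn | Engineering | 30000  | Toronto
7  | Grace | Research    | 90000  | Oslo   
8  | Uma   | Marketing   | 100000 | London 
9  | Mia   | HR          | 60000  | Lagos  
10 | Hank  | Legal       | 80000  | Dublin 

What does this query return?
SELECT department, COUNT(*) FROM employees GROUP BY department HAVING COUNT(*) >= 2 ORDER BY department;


Groups with count >= 2:
  HR: 3 -> PASS
  Design: 1 -> filtered out
  Engineering: 1 -> filtered out
  Finance: 1 -> filtered out
  Legal: 1 -> filtered out
  Marketing: 1 -> filtered out
  Research: 1 -> filtered out
  Sales: 1 -> filtered out


1 groups:
HR, 3


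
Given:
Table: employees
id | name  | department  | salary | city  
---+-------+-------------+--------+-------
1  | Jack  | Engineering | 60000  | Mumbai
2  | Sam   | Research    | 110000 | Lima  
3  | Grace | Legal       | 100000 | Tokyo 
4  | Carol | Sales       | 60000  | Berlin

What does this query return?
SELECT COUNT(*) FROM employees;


COUNT(*) counts all rows

4


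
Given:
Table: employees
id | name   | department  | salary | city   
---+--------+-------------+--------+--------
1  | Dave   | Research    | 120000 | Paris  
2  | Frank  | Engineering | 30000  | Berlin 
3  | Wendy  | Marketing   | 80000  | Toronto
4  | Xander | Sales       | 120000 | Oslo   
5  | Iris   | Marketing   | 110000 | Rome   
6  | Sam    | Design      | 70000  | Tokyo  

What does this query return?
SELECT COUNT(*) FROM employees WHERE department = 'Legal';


Counting rows where department = 'Legal'


0


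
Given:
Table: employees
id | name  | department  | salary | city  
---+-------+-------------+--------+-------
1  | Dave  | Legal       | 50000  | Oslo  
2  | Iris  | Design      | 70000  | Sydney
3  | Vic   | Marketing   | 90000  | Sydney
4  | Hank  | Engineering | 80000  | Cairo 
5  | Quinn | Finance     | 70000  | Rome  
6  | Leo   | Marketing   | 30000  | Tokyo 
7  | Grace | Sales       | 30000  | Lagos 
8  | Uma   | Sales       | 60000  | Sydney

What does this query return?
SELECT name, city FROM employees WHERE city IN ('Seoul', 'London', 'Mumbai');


Filtering: city IN ('Seoul', 'London', 'Mumbai')
Matching: 0 rows

Empty result set (0 rows)


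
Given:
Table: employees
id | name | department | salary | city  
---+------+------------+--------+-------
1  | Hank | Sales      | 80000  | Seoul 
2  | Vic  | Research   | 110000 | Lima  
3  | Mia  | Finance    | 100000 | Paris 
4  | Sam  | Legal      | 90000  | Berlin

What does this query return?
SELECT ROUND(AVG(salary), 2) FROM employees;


SUM(salary) = 380000
COUNT = 4
ROUND(AVG, 2) = ROUND(380000 / 4, 2) = 95000.0

95000.0


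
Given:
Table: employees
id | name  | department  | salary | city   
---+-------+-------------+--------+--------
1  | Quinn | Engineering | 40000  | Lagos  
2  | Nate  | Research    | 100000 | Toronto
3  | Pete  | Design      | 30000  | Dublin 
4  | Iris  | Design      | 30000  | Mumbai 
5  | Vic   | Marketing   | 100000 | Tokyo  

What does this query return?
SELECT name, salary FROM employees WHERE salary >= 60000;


Filtering: salary >= 60000
Matching: 2 rows

2 rows:
Nate, 100000
Vic, 100000


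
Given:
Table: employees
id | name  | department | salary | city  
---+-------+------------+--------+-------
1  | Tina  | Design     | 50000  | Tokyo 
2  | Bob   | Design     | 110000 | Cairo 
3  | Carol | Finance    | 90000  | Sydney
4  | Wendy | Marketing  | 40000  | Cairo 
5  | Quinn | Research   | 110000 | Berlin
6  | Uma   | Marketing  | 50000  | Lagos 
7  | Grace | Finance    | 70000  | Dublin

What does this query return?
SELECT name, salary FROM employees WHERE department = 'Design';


Filtering: department = 'Design'
Matching rows: 2

2 rows:
Tina, 50000
Bob, 110000


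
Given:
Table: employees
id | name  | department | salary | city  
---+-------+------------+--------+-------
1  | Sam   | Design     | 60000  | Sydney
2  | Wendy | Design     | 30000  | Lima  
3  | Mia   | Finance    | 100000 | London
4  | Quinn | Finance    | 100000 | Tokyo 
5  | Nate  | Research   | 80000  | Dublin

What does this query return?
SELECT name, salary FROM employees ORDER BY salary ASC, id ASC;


Sorting by salary ASC, then id ASC for ties

5 rows:
Wendy, 30000
Sam, 60000
Nate, 80000
Mia, 100000
Quinn, 100000


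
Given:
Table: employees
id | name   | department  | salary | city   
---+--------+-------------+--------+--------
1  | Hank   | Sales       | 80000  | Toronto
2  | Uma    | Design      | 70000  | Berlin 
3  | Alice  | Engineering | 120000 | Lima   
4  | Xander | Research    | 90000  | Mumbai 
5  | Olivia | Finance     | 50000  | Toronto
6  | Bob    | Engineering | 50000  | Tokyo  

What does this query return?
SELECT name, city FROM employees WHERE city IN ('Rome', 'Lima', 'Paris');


Filtering: city IN ('Rome', 'Lima', 'Paris')
Matching: 1 rows

1 rows:
Alice, Lima


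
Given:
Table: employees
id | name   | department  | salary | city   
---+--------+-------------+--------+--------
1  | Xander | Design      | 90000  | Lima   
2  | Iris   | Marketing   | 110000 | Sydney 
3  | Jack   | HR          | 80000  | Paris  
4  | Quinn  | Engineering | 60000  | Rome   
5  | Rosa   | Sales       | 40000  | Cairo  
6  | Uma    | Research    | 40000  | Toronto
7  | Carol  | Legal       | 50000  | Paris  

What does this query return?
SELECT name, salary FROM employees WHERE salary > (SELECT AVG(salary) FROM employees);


Subquery: AVG(salary) = 67142.86
Filtering: salary > 67142.86
  Xander (90000) -> MATCH
  Iris (110000) -> MATCH
  Jack (80000) -> MATCH


3 rows:
Xander, 90000
Iris, 110000
Jack, 80000


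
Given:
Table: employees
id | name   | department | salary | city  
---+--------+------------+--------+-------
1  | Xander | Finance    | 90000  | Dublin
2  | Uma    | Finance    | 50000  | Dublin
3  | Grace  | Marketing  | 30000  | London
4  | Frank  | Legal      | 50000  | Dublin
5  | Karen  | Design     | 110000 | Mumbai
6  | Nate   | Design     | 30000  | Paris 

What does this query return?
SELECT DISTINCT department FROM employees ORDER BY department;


All 'department' values (row order): Finance, Finance, Marketing, Legal, Design, Design
Removing duplicates leaves 4 unique value(s).

4 values:
Design
Finance
Legal
Marketing


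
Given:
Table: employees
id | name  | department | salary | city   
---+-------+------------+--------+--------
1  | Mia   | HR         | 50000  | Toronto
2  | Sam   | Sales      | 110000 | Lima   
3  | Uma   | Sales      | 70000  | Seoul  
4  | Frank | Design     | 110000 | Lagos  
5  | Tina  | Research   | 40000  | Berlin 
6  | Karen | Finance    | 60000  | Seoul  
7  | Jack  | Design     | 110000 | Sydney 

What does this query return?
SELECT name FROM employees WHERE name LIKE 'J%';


LIKE 'J%' matches names starting with 'J'
Matching: 1

1 rows:
Jack


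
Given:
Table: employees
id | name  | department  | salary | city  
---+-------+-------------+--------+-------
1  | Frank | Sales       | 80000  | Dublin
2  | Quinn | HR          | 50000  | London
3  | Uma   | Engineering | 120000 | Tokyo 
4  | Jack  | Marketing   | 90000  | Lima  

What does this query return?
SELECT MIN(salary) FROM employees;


Salaries: 80000, 50000, 120000, 90000
MIN = 50000

50000


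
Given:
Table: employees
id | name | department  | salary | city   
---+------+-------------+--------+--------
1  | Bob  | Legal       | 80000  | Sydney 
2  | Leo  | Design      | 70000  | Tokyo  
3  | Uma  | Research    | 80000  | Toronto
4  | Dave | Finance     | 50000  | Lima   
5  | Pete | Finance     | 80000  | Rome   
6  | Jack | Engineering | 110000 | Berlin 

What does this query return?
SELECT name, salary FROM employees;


Projecting columns: name, salary

6 rows:
Bob, 80000
Leo, 70000
Uma, 80000
Dave, 50000
Pete, 80000
Jack, 110000


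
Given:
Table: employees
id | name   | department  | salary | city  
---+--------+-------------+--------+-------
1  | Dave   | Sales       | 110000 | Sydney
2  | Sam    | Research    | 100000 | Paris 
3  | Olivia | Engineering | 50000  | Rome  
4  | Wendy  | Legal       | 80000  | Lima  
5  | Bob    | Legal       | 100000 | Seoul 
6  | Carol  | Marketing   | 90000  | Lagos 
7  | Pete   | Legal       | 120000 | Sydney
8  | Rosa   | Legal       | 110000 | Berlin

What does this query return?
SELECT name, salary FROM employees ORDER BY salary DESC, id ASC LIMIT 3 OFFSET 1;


Sort by salary DESC (id ASC tiebreak), then skip 1 and take 3
Rows 2 through 4

3 rows:
Dave, 110000
Rosa, 110000
Sam, 100000


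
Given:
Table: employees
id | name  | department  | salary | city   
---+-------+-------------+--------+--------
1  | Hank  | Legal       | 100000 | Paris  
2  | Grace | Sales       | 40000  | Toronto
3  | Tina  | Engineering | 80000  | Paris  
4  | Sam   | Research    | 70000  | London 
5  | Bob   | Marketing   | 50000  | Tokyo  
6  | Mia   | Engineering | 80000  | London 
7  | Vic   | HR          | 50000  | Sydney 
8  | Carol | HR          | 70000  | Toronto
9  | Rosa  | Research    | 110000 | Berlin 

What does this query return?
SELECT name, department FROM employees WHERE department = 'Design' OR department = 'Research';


Filtering: department = 'Design' OR 'Research'
Matching: 2 rows

2 rows:
Sam, Research
Rosa, Research


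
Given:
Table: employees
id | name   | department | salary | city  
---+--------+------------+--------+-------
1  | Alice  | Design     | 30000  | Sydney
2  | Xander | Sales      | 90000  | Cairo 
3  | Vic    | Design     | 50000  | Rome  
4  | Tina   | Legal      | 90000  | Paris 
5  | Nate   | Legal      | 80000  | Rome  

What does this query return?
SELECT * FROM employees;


SELECT * returns all 5 rows with all columns

5 rows:
1, Alice, Design, 30000, Sydney
2, Xander, Sales, 90000, Cairo
3, Vic, Design, 50000, Rome
4, Tina, Legal, 90000, Paris
5, Nate, Legal, 80000, Rome


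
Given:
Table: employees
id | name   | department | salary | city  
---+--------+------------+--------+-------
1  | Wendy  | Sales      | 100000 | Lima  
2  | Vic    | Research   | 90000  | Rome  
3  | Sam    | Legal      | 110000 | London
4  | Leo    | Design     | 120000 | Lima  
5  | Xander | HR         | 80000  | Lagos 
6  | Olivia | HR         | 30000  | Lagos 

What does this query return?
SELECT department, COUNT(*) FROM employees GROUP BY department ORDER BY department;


Assigning each row to its department group:
  Wendy -> Sales
  Vic -> Research
  Sam -> Legal
  Leo -> Design
  Xander -> HR
  Olivia -> HR


5 groups:
Design, 1
HR, 2
Legal, 1
Research, 1
Sales, 1


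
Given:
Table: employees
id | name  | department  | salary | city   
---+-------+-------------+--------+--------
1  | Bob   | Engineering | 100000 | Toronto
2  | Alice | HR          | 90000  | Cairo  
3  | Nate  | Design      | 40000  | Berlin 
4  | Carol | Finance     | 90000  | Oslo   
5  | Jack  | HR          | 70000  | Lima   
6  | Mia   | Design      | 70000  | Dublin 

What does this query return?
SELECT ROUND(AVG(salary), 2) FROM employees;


SUM(salary) = 460000
COUNT = 6
ROUND(AVG, 2) = ROUND(460000 / 6, 2) = 76666.67

76666.67


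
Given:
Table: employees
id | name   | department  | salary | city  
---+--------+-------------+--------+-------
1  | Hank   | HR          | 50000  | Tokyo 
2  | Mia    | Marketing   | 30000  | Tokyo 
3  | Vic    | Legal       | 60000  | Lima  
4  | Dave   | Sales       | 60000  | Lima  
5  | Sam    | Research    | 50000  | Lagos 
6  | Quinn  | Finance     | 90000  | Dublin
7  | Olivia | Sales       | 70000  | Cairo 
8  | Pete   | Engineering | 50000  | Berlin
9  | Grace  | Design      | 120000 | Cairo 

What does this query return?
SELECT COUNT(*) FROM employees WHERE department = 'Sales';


Counting rows where department = 'Sales'
  Dave -> MATCH
  Olivia -> MATCH


2


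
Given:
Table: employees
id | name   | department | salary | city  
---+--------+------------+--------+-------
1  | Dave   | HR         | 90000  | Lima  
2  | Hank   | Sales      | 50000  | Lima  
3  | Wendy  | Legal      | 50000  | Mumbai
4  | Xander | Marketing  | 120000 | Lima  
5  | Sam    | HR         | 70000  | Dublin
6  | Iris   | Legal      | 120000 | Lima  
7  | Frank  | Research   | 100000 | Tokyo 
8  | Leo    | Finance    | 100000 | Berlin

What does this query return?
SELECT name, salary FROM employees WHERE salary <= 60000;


Filtering: salary <= 60000
Matching: 2 rows

2 rows:
Hank, 50000
Wendy, 50000


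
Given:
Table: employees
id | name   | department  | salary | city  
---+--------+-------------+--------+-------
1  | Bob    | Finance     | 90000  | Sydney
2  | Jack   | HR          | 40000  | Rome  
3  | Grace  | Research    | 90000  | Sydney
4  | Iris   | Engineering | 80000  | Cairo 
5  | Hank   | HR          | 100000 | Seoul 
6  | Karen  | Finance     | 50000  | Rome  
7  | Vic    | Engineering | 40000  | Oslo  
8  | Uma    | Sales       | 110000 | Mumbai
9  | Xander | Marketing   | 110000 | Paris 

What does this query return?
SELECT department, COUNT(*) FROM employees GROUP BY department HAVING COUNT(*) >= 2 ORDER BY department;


Groups with count >= 2:
  Engineering: 2 -> PASS
  Finance: 2 -> PASS
  HR: 2 -> PASS
  Marketing: 1 -> filtered out
  Research: 1 -> filtered out
  Sales: 1 -> filtered out


3 groups:
Engineering, 2
Finance, 2
HR, 2


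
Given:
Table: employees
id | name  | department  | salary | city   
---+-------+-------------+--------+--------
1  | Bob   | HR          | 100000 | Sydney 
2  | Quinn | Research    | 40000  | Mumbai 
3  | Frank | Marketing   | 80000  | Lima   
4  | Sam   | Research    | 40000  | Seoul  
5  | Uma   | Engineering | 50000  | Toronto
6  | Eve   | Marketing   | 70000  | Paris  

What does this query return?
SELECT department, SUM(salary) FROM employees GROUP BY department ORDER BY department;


Summing salary within each department:
  Engineering: 50000 = 50000
  HR: 100000 = 100000
  Marketing: 80000 + 70000 = 150000
  Research: 40000 + 40000 = 80000


4 groups:
Engineering, 50000
HR, 100000
Marketing, 150000
Research, 80000


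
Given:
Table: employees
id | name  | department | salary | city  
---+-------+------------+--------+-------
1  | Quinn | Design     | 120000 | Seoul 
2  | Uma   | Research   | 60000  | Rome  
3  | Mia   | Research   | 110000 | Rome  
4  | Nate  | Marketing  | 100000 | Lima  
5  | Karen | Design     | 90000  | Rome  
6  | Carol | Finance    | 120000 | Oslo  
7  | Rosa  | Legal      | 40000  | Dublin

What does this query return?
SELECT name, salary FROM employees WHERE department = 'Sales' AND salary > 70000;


Filtering: department = 'Sales' AND salary > 70000
Matching: 0 rows

Empty result set (0 rows)


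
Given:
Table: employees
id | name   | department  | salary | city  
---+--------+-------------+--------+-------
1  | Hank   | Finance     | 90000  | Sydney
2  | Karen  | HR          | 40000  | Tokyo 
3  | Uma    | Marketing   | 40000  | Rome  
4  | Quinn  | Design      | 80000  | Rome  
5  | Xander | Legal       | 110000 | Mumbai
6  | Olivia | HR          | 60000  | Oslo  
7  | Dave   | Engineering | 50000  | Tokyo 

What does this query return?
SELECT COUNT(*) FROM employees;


COUNT(*) counts all rows

7


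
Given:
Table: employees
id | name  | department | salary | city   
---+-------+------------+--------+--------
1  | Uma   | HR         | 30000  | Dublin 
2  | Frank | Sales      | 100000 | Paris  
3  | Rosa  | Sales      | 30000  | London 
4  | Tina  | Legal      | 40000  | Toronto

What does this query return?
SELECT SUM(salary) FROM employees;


SUM(salary) = 30000 + 100000 + 30000 + 40000 = 200000

200000


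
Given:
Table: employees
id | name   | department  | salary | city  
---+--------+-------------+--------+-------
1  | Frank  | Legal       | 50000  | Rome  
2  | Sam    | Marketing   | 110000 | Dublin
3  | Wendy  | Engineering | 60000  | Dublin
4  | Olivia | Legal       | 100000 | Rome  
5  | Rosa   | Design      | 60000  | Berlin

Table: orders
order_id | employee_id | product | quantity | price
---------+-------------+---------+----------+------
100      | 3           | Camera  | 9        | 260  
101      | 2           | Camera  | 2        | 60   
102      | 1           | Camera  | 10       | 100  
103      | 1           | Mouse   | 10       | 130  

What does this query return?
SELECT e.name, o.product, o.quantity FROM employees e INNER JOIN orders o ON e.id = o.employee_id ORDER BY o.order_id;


Joining employees.id = orders.employee_id:
  employee Wendy (id=3) -> order Camera
  employee Sam (id=2) -> order Camera
  employee Frank (id=1) -> order Camera
  employee Frank (id=1) -> order Mouse


4 rows:
Wendy, Camera, 9
Sam, Camera, 2
Frank, Camera, 10
Frank, Mouse, 10


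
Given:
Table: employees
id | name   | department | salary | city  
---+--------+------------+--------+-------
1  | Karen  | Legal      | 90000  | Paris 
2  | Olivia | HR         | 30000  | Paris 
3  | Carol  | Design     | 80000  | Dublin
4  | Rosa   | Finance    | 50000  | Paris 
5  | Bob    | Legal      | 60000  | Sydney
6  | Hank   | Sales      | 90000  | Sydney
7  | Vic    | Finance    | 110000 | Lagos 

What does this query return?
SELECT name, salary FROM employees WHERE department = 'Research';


Filtering: department = 'Research'
Matching rows: 0

Empty result set (0 rows)


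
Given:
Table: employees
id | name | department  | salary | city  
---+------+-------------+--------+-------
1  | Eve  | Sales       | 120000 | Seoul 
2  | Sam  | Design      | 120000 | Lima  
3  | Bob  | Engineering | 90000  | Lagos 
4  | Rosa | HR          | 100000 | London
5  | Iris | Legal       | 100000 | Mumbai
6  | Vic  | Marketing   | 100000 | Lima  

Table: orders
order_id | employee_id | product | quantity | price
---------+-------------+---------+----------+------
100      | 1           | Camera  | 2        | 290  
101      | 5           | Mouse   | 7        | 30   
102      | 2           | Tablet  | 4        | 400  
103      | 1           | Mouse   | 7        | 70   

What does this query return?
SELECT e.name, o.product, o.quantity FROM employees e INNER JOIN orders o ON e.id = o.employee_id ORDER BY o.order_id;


Joining employees.id = orders.employee_id:
  employee Eve (id=1) -> order Camera
  employee Iris (id=5) -> order Mouse
  employee Sam (id=2) -> order Tablet
  employee Eve (id=1) -> order Mouse


4 rows:
Eve, Camera, 2
Iris, Mouse, 7
Sam, Tablet, 4
Eve, Mouse, 7


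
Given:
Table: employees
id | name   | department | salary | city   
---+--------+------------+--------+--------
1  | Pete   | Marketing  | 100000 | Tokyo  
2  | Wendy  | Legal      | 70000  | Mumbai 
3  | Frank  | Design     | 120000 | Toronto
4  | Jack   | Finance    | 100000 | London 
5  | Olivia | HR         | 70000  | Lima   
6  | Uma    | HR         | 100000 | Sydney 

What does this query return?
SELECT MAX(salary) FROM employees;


Salaries: 100000, 70000, 120000, 100000, 70000, 100000
MAX = 120000

120000


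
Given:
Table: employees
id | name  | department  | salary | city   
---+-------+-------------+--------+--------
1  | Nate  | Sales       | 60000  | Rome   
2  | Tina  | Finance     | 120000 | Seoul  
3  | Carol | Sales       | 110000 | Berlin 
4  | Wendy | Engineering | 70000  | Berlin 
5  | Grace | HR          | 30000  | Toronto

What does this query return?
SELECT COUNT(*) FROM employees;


COUNT(*) counts all rows

5
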